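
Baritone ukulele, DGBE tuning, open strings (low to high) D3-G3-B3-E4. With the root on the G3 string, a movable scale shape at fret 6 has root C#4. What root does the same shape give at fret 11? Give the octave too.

F#4

Moving from fret 6 to fret 11 shifts the root by 5 semitones.
C#4 up 5 semitones is F#4.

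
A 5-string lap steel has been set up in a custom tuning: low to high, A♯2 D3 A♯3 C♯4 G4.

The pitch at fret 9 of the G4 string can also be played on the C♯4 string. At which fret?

G4 at fret 9 is G4 + 9 semitones = E5.
The open C♯4 string is 6 semitones below the open G4, so the same pitch on the C♯4 string lies at fret 9 + 6 = 15.

15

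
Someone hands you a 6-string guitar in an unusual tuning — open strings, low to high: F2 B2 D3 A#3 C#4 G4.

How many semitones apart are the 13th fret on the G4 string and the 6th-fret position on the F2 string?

33 semitones

G4 at fret 13 → G#5 (MIDI 80); F2 at fret 6 → B2 (MIDI 47).
80 − 47 = 33, so the two pitches are 33 semitones apart, with G#5 the higher.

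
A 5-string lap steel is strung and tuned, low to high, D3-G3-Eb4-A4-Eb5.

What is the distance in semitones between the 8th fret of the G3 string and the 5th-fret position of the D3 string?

G3 at fret 8 → Eb4 (MIDI 63); D3 at fret 5 → G3 (MIDI 55).
63 − 55 = 8, so the two pitches are 8 semitones apart, with Eb4 the higher.

8 semitones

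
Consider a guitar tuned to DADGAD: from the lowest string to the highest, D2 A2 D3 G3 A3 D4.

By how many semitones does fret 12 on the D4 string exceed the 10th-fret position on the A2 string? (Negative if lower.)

19 semitones

D4 at fret 12 → D5 (MIDI 74); A2 at fret 10 → G3 (MIDI 55).
74 − 55 = 19, so the two pitches are 19 semitones apart.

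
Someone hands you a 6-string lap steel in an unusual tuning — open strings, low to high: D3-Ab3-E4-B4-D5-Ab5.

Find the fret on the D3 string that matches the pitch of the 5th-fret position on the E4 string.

19

Fret 5 on E4 is MIDI 64 + 5 = 69 (A4). On the D3 string (open MIDI 50), that pitch is 69 − 50 = fret 19.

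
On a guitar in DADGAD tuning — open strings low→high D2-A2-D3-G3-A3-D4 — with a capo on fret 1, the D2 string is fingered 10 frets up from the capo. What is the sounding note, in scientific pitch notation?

C#3

The capo raises the open D2 by 1 semitone to D#2; fretting 10 more gives D2 + 1 + 10 = D2 + 11 semitones = C#3.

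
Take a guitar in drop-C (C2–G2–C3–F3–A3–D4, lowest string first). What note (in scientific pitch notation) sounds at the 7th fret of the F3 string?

F3 is MIDI 53. Adding 7 gives 60, which is C4.

C4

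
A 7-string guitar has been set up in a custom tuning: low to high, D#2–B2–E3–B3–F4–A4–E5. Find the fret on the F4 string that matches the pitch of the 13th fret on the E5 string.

24

Fret 13 on E5 is MIDI 76 + 13 = 89 (F6). On the F4 string (open MIDI 65), that pitch is 89 − 65 = fret 24.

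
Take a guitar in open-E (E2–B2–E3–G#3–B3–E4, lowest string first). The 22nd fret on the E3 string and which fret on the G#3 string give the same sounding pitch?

E3 at fret 22 is E3 + 22 semitones = D5.
The open G#3 string is 4 semitones above the open E3, so the same pitch on the G#3 string lies at fret 22 − 4 = 18.

18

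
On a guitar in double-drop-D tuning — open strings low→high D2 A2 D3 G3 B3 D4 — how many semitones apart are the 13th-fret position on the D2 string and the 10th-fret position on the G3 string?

D2 at fret 13 → D#3 (MIDI 51); G3 at fret 10 → F4 (MIDI 65).
51 − 65 = -14, so the two pitches are 14 semitones apart, with F4 the higher.

14 semitones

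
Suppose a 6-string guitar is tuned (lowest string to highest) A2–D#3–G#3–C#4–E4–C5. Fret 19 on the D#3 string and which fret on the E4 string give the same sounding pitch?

Fret 19 on D#3 is MIDI 51 + 19 = 70 (A#4). On the E4 string (open MIDI 64), that pitch is 70 − 64 = fret 6.

6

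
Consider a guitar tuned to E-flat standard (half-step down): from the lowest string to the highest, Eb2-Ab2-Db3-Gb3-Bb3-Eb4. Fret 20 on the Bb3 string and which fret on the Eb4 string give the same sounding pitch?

Fret 20 on Bb3 is MIDI 58 + 20 = 78 (Gb5). On the Eb4 string (open MIDI 63), that pitch is 78 − 63 = fret 15.

15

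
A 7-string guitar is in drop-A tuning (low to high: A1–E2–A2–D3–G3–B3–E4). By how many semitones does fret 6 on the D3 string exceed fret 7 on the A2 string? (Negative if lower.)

D3 at fret 6 → G♯3 (MIDI 56); A2 at fret 7 → E3 (MIDI 52).
56 − 52 = 4, so the two pitches are 4 semitones apart.

4 semitones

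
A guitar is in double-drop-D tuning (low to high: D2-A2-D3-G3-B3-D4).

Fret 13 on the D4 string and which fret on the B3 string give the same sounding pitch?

16

D4 at fret 13 is D4 + 13 semitones = D#5.
The open B3 string is 3 semitones below the open D4, so the same pitch on the B3 string lies at fret 13 + 3 = 16.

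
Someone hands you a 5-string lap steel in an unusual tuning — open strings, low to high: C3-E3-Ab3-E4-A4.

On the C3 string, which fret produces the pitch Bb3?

Bb3 is 10 semitones above the open C3 (C–Db–D–Eb–…–Ab–A–Bb), so it sits at fret 10.

10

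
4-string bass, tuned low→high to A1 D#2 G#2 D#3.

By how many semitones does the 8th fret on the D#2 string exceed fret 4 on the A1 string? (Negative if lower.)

D#2 at fret 8 → B2 (MIDI 47); A1 at fret 4 → C#2 (MIDI 37).
47 − 37 = 10, so the two pitches are 10 semitones apart.

10 semitones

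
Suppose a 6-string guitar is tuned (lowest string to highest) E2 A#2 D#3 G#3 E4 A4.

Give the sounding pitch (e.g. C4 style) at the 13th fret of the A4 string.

A#5

Each fret is one semitone, so A4 + 13 = A#5.
(Equivalently spelled Bb5.)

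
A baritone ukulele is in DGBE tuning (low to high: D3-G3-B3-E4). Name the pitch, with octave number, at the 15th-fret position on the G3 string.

A#4

Each fret is one semitone, so G3 + 15 = A#4.
(Equivalently spelled Bb4.)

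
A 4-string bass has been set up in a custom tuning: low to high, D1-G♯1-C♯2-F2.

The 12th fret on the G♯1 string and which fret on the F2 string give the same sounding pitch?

Fret 12 on G♯1 is MIDI 32 + 12 = 44 (G♯2). On the F2 string (open MIDI 41), that pitch is 44 − 41 = fret 3.

3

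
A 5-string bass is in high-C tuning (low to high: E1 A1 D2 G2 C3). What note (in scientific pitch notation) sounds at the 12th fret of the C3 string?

C4

The open C3 string plus 12 semitones: C–C#–D–D#–…–A#–B–C.
The walk passes from B into C once, so the octave number goes from 3 to 4.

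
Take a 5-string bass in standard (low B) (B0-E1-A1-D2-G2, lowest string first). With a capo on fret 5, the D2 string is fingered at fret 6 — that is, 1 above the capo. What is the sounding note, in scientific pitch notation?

G#2

The capo raises the open D2 by 5 semitones to G2; fretting 1 more gives D2 + 5 + 1 = D2 + 6 semitones = G#2.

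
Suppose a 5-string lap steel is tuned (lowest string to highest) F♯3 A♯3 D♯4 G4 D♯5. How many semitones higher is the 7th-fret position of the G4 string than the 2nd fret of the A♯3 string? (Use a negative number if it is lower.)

G4 at fret 7 → D5 (MIDI 74); A♯3 at fret 2 → C4 (MIDI 60).
74 − 60 = 14, so the two pitches are 14 semitones apart.

14 semitones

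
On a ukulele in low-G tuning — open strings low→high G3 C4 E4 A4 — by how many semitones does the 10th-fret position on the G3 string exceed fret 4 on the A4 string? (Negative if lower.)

G3 at fret 10 → F4 (MIDI 65); A4 at fret 4 → C♯5 (MIDI 73).
65 − 73 = -8, so the two pitches are 8 semitones apart.

-8 semitones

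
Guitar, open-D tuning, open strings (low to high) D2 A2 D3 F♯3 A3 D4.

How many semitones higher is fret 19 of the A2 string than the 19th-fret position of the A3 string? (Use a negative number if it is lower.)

-12 semitones

A2 at fret 19 → E4 (MIDI 64); A3 at fret 19 → E5 (MIDI 76).
64 − 76 = -12, so the two pitches are 12 semitones apart.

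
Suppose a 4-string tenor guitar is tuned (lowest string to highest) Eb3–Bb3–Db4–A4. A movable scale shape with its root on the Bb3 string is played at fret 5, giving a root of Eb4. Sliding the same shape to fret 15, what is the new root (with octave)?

Db5

Moving from fret 5 to fret 15 shifts the root by 10 semitones.
Eb4 up 10 semitones is Db5.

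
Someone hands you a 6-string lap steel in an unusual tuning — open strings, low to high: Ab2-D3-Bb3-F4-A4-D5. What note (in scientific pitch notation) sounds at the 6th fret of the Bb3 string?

Bb3 is MIDI 58. Adding 6 gives 64, which is E4.

E4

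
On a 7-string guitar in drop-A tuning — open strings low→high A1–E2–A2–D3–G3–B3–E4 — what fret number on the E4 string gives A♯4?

A♯4 is 6 semitones above the open E4 (E–F–F#–G–G#–A–A#), so it sits at fret 6.

6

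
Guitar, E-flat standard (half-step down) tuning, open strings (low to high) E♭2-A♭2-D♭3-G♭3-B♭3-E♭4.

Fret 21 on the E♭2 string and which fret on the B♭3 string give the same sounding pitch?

Fret 21 on E♭2 is MIDI 39 + 21 = 60 (C4). On the B♭3 string (open MIDI 58), that pitch is 60 − 58 = fret 2.

2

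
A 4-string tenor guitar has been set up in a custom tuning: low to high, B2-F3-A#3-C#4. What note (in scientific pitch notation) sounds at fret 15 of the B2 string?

The open B2 string plus 15 semitones: B–C–C#–D–…–C–C#–D.
The walk passes from B into C 2 times, so the octave number goes from 2 to 4.

D4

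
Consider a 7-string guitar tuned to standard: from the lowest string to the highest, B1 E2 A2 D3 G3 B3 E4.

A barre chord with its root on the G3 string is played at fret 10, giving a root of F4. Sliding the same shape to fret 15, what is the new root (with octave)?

A#4

Moving from fret 10 to fret 15 shifts the root by 5 semitones.
F4 up 5 semitones is A#4.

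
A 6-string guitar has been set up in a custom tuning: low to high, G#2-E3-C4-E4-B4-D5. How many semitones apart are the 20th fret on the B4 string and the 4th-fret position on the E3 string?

35 semitones

B4 at fret 20 → G6 (MIDI 91); E3 at fret 4 → G#3 (MIDI 56).
91 − 56 = 35, so the two pitches are 35 semitones apart, with G6 the higher.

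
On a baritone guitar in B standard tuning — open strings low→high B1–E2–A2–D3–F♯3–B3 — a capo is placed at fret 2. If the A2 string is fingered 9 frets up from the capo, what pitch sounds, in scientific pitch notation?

The capo raises the open A2 by 2 semitones to B2; fretting 9 more gives A2 + 2 + 9 = A2 + 11 semitones = G♯3.

G♯3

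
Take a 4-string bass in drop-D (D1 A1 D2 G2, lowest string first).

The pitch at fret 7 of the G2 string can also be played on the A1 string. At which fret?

17

G2 at fret 7 is G2 + 7 semitones = D3.
The open A1 string is 10 semitones below the open G2, so the same pitch on the A1 string lies at fret 7 + 10 = 17.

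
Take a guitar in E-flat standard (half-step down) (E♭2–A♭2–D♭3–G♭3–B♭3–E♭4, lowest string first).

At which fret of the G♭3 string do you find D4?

8

D4 is 8 semitones above the open G♭3 (Gb–G–Ab–A–Bb–B–C–Db–D), so it sits at fret 8.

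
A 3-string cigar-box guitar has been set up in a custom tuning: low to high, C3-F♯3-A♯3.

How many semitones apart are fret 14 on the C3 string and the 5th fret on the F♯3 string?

3 semitones

C3 at fret 14 → D4 (MIDI 62); F♯3 at fret 5 → B3 (MIDI 59).
62 − 59 = 3, so the two pitches are 3 semitones apart, with D4 the higher.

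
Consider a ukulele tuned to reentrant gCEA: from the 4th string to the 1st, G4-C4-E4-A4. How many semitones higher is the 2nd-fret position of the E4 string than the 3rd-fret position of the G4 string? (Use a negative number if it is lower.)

E4 at fret 2 → F#4 (MIDI 66); G4 at fret 3 → A#4 (MIDI 70).
66 − 70 = -4, so the two pitches are 4 semitones apart.

-4 semitones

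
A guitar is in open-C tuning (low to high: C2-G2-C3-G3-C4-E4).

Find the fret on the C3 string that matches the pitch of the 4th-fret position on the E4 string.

20

Fret 4 on E4 is MIDI 64 + 4 = 68 (G♯4). On the C3 string (open MIDI 48), that pitch is 68 − 48 = fret 20.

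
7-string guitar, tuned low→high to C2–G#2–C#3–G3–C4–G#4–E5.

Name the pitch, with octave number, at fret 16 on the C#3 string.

The open C#3 string plus 16 semitones: C#–D–D#–E–…–D#–E–F.
The walk passes from B into C once, so the octave number goes from 3 to 4.

F4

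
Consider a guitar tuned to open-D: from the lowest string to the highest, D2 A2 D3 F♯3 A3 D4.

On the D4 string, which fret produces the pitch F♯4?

4

F♯4 is 4 semitones above the open D4 (D–D#–E–F–F#), so it sits at fret 4.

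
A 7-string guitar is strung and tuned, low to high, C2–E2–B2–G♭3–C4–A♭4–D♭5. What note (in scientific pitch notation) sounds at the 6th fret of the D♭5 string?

G5

The open D♭5 string plus 6 semitones: Db–D–Eb–E–F–Gb–G.
No B→C boundary is crossed, so the octave stays at 5.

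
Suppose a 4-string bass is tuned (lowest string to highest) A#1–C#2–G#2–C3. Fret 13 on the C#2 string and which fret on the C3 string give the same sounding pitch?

C#2 at fret 13 is C#2 + 13 semitones = D3.
The open C3 string is 11 semitones above the open C#2, so the same pitch on the C3 string lies at fret 13 − 11 = 2.

2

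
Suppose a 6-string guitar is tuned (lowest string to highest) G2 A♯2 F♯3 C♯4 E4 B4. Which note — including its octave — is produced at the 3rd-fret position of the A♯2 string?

A♯2 is MIDI 46. Adding 3 gives 49, which is C♯3.

C♯3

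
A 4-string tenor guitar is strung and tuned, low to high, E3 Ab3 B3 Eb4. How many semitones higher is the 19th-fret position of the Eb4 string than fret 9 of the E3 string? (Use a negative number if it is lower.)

Eb4 at fret 19 → Bb5 (MIDI 82); E3 at fret 9 → Db4 (MIDI 61).
82 − 61 = 21, so the two pitches are 21 semitones apart.

21 semitones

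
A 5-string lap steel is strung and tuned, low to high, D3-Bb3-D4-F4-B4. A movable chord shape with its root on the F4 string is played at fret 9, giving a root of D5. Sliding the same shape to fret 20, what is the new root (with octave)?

Moving from fret 9 to fret 20 shifts the root by 11 semitones.
D5 up 11 semitones is Db6.

Db6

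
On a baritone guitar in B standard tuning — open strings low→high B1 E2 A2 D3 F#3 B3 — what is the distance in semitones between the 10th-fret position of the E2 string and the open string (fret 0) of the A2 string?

5 semitones

E2 at fret 10 → D3 (MIDI 50); A2 at fret 0 → A2 (MIDI 45).
50 − 45 = 5, so the two pitches are 5 semitones apart, with D3 the higher.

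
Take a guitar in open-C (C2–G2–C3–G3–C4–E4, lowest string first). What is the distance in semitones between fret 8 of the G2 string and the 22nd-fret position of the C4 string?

G2 at fret 8 → D#3 (MIDI 51); C4 at fret 22 → A#5 (MIDI 82).
51 − 82 = -31, so the two pitches are 31 semitones apart, with A#5 the higher.

31 semitones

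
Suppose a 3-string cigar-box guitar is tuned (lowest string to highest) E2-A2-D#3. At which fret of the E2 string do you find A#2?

6

A#2 is 6 semitones above the open E2 (E–F–F#–G–G#–A–A#), so it sits at fret 6.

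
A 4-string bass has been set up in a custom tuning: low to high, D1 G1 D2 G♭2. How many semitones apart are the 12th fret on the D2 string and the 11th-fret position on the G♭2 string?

3 semitones

D2 at fret 12 → D3 (MIDI 50); G♭2 at fret 11 → F3 (MIDI 53).
50 − 53 = -3, so the two pitches are 3 semitones apart, with F3 the higher.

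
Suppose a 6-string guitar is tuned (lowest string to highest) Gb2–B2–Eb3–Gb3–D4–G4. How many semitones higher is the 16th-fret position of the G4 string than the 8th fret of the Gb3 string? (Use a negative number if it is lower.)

21 semitones

G4 at fret 16 → B5 (MIDI 83); Gb3 at fret 8 → D4 (MIDI 62).
83 − 62 = 21, so the two pitches are 21 semitones apart.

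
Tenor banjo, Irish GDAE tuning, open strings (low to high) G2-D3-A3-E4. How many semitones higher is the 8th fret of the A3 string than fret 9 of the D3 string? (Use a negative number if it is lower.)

6 semitones

A3 at fret 8 → F4 (MIDI 65); D3 at fret 9 → B3 (MIDI 59).
65 − 59 = 6, so the two pitches are 6 semitones apart.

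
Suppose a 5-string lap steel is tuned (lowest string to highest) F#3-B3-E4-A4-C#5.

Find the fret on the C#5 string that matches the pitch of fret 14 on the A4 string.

Fret 14 on A4 is MIDI 69 + 14 = 83 (B5). On the C#5 string (open MIDI 73), that pitch is 83 − 73 = fret 10.

10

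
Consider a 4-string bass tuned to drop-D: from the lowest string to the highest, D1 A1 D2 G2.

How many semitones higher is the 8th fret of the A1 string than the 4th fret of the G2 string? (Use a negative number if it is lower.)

A1 at fret 8 → F2 (MIDI 41); G2 at fret 4 → B2 (MIDI 47).
41 − 47 = -6, so the two pitches are 6 semitones apart.

-6 semitones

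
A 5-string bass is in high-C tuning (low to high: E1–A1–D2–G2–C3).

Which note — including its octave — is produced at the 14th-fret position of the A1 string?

B2

A1 is MIDI 33. Adding 14 gives 47, which is B2.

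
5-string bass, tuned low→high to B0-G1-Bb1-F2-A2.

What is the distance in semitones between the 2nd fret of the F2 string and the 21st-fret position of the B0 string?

1 semitone

F2 at fret 2 → G2 (MIDI 43); B0 at fret 21 → Ab2 (MIDI 44).
43 − 44 = -1, so the two pitches are 1 semitone apart, with Ab2 the higher.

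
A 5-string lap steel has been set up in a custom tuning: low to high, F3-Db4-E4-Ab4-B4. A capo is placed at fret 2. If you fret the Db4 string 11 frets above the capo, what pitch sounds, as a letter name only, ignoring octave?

D

The capo raises the open Db4 by 2 semitones to Eb4; fretting 11 more gives Db4 + 2 + 11 = Db4 + 13 semitones, landing on D.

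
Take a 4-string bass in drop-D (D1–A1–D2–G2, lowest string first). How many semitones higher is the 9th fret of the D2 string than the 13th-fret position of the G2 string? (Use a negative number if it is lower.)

D2 at fret 9 → B2 (MIDI 47); G2 at fret 13 → G#3 (MIDI 56).
47 − 56 = -9, so the two pitches are 9 semitones apart.

-9 semitones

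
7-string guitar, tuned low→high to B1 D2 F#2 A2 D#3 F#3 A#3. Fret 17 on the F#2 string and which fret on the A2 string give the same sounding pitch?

14

F#2 at fret 17 is F#2 + 17 semitones = B3.
The open A2 string is 3 semitones above the open F#2, so the same pitch on the A2 string lies at fret 17 − 3 = 14.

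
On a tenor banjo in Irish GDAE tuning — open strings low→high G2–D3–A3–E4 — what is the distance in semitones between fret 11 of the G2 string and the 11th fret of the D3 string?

7 semitones

G2 at fret 11 → F♯3 (MIDI 54); D3 at fret 11 → C♯4 (MIDI 61).
54 − 61 = -7, so the two pitches are 7 semitones apart, with C♯4 the higher.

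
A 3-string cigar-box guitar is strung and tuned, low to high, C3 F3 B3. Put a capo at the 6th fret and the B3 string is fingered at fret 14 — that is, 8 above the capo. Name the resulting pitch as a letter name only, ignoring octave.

C#

The capo raises the open B3 by 6 semitones to F4; fretting 8 more gives B3 + 6 + 8 = B3 + 14 semitones, landing on C#.
(Also written Db.)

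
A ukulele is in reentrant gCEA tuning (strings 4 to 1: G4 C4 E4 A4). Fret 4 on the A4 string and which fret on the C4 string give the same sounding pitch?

Fret 4 on A4 is MIDI 69 + 4 = 73 (C#5). On the C4 string (open MIDI 60), that pitch is 73 − 60 = fret 13.

13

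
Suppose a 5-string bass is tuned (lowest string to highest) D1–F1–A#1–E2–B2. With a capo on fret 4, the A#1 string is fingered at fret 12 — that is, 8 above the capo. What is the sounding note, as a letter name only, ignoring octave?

A#

The capo raises the open A#1 by 4 semitones to D2; fretting 8 more gives A#1 + 4 + 8 = A#1 + 12 semitones, landing on A#.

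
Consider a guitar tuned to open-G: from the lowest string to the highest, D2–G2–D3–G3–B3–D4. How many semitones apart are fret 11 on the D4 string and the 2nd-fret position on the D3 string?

D4 at fret 11 → C♯5 (MIDI 73); D3 at fret 2 → E3 (MIDI 52).
73 − 52 = 21, so the two pitches are 21 semitones apart, with C♯5 the higher.

21 semitones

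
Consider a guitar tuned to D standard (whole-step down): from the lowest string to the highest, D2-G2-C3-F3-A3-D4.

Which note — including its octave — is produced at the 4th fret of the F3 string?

A3

The open F3 string plus 4 semitones: F–F#–G–G#–A.
No B→C boundary is crossed, so the octave stays at 3.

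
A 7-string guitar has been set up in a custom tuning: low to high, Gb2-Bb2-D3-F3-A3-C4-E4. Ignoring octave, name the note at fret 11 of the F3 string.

E

F3 is MIDI 53. Adding 11 gives 64; 64 mod 12 = 4, i.e. E.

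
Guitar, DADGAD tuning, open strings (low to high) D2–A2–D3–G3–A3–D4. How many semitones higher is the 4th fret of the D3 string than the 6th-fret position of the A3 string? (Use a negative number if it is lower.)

-9 semitones

D3 at fret 4 → F#3 (MIDI 54); A3 at fret 6 → D#4 (MIDI 63).
54 − 63 = -9, so the two pitches are 9 semitones apart.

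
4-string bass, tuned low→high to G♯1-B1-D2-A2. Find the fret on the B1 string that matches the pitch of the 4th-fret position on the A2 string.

14

A2 at fret 4 is A2 + 4 semitones = C♯3.
The open B1 string is 10 semitones below the open A2, so the same pitch on the B1 string lies at fret 4 + 10 = 14.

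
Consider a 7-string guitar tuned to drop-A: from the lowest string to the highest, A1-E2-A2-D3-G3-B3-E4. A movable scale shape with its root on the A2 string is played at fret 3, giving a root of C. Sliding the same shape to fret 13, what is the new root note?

Moving from fret 3 to fret 13 shifts the root by 10 semitones.
C up 10 semitones is A#.

A#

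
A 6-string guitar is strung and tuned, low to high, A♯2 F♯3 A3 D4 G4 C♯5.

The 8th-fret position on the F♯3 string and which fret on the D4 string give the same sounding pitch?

F♯3 at fret 8 is F♯3 + 8 semitones = D4.
The open D4 string is 8 semitones above the open F♯3, so the same pitch on the D4 string lies at fret 8 − 8 = 0.

0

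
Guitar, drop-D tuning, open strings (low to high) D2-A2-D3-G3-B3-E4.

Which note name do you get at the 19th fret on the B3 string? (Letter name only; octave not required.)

The open B3 string plus 19 semitones: B–C–C#–D–…–E–F–F#.
(Equivalently spelled Gb.)

F#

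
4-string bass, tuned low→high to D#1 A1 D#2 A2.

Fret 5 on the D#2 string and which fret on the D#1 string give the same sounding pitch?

17

D#2 at fret 5 is D#2 + 5 semitones = G#2.
The open D#1 string is 12 semitones below the open D#2, so the same pitch on the D#1 string lies at fret 5 + 12 = 17.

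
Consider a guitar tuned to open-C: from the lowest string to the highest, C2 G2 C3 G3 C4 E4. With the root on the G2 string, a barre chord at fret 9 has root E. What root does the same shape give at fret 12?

G

Moving from fret 9 to fret 12 shifts the root by 3 semitones.
E up 3 semitones is G.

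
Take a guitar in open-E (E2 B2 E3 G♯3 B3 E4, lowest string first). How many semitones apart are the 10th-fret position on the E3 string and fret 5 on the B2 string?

E3 at fret 10 → D4 (MIDI 62); B2 at fret 5 → E3 (MIDI 52).
62 − 52 = 10, so the two pitches are 10 semitones apart, with D4 the higher.

10 semitones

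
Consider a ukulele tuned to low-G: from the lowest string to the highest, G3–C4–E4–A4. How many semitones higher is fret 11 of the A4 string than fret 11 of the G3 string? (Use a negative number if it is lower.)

A4 at fret 11 → G♯5 (MIDI 80); G3 at fret 11 → F♯4 (MIDI 66).
80 − 66 = 14, so the two pitches are 14 semitones apart.

14 semitones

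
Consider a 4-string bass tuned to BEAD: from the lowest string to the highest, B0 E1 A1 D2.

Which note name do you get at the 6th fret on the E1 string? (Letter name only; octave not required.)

The open E1 string plus 6 semitones: E–F–F#–G–G#–A–A#.
(Equivalently spelled Bb.)

A#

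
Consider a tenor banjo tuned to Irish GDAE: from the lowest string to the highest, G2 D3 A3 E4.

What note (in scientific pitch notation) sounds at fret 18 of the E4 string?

A♯5

The open E4 string plus 18 semitones: E–F–F#–G–…–G#–A–A#.
The walk passes from B into C once, so the octave number goes from 4 to 5.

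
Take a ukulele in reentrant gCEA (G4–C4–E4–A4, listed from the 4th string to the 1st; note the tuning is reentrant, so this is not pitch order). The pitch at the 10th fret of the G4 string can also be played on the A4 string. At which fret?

G4 at fret 10 is G4 + 10 semitones = F5.
The open A4 string is 2 semitones above the open G4, so the same pitch on the A4 string lies at fret 10 − 2 = 8.

8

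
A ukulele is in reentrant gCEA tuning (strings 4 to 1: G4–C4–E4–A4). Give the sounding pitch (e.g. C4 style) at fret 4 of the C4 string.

E4

The open C4 string plus 4 semitones: C–C#–D–D#–E.
No B→C boundary is crossed, so the octave stays at 4.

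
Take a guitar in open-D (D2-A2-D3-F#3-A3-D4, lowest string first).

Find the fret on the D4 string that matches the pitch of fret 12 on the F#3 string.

F#3 at fret 12 is F#3 + 12 semitones = F#4.
The open D4 string is 8 semitones above the open F#3, so the same pitch on the D4 string lies at fret 12 − 8 = 4.

4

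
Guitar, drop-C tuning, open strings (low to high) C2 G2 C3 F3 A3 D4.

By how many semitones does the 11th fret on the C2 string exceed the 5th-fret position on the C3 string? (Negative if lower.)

-6 semitones

C2 at fret 11 → B2 (MIDI 47); C3 at fret 5 → F3 (MIDI 53).
47 − 53 = -6, so the two pitches are 6 semitones apart.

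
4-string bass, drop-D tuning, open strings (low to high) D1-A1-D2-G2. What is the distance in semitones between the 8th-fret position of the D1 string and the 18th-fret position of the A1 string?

D1 at fret 8 → A♯1 (MIDI 34); A1 at fret 18 → D♯3 (MIDI 51).
34 − 51 = -17, so the two pitches are 17 semitones apart, with D♯3 the higher.

17 semitones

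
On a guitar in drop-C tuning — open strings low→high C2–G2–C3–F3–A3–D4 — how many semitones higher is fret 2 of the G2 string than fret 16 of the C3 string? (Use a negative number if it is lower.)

-19 semitones

G2 at fret 2 → A2 (MIDI 45); C3 at fret 16 → E4 (MIDI 64).
45 − 64 = -19, so the two pitches are 19 semitones apart.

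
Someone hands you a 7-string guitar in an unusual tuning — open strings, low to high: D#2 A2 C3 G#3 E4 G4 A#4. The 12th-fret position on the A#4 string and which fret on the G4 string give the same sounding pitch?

15

Fret 12 on A#4 is MIDI 70 + 12 = 82 (A#5). On the G4 string (open MIDI 67), that pitch is 82 − 67 = fret 15.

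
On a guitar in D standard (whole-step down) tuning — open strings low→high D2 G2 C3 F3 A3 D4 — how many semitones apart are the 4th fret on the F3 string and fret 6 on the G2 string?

8 semitones

F3 at fret 4 → A3 (MIDI 57); G2 at fret 6 → C#3 (MIDI 49).
57 − 49 = 8, so the two pitches are 8 semitones apart, with A3 the higher.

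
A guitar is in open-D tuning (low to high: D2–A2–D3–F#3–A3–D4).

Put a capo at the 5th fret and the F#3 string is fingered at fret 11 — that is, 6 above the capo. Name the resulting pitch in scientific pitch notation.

F4

The capo raises the open F#3 by 5 semitones to B3; fretting 6 more gives F#3 + 5 + 6 = F#3 + 11 semitones = F4.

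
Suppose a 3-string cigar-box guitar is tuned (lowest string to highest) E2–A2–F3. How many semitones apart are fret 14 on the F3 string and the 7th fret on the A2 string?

15 semitones

F3 at fret 14 → G4 (MIDI 67); A2 at fret 7 → E3 (MIDI 52).
67 − 52 = 15, so the two pitches are 15 semitones apart, with G4 the higher.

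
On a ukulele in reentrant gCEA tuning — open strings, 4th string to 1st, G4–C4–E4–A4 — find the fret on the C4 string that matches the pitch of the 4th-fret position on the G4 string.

11

G4 at fret 4 is G4 + 4 semitones = B4.
The open C4 string is 7 semitones below the open G4, so the same pitch on the C4 string lies at fret 4 + 7 = 11.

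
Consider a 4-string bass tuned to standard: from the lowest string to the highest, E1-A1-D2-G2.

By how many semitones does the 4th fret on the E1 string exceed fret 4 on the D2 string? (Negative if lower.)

-10 semitones

E1 at fret 4 → G♯1 (MIDI 32); D2 at fret 4 → F♯2 (MIDI 42).
32 − 42 = -10, so the two pitches are 10 semitones apart.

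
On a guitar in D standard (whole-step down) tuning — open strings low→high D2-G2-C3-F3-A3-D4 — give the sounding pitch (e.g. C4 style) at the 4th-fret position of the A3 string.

Each fret is one semitone, so A3 + 4 = C#4.

C#4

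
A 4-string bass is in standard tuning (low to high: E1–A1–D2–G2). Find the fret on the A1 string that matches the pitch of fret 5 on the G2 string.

15

G2 at fret 5 is G2 + 5 semitones = C3.
The open A1 string is 10 semitones below the open G2, so the same pitch on the A1 string lies at fret 5 + 10 = 15.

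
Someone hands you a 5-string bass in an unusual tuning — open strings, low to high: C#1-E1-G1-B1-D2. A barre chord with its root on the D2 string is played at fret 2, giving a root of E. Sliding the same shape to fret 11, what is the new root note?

C#

Moving from fret 2 to fret 11 shifts the root by 9 semitones.
E up 9 semitones is C#.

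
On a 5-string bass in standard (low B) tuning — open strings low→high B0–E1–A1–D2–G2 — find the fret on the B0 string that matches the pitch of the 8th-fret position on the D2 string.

23

Fret 8 on D2 is MIDI 38 + 8 = 46 (A#2). On the B0 string (open MIDI 23), that pitch is 46 − 23 = fret 23.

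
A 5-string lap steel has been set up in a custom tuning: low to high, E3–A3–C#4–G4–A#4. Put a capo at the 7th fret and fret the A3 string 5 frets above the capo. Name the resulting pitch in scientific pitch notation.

A4

The capo raises the open A3 by 7 semitones to E4; fretting 5 more gives A3 + 7 + 5 = A3 + 12 semitones = A4.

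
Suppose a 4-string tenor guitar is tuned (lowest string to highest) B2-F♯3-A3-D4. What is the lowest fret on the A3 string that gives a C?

3

From A3, count semitones up the chromatic scale until reaching C: A–A#–B–C — 3 steps.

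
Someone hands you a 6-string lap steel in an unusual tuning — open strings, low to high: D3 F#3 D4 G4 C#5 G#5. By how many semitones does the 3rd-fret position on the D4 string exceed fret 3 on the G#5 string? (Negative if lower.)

-18 semitones

D4 at fret 3 → F4 (MIDI 65); G#5 at fret 3 → B5 (MIDI 83).
65 − 83 = -18, so the two pitches are 18 semitones apart.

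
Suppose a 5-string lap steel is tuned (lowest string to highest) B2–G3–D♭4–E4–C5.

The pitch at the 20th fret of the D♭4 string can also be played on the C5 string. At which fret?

9

D♭4 at fret 20 is D♭4 + 20 semitones = A5.
The open C5 string is 11 semitones above the open D♭4, so the same pitch on the C5 string lies at fret 20 − 11 = 9.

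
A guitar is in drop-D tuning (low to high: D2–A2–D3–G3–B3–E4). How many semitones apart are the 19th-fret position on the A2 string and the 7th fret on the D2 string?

19 semitones

A2 at fret 19 → E4 (MIDI 64); D2 at fret 7 → A2 (MIDI 45).
64 − 45 = 19, so the two pitches are 19 semitones apart, with E4 the higher.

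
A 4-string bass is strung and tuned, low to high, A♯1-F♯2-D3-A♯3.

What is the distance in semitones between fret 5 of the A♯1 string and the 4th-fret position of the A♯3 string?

A♯1 at fret 5 → D♯2 (MIDI 39); A♯3 at fret 4 → D4 (MIDI 62).
39 − 62 = -23, so the two pitches are 23 semitones apart, with D4 the higher.

23 semitones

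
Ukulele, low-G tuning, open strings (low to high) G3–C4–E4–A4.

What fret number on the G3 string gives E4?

E4 is 9 semitones above the open G3 (G–G#–A–A#–B–C–C#–D–D#–E), so it sits at fret 9.

9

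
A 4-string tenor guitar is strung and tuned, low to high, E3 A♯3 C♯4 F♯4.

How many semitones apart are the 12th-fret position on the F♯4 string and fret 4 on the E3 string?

F♯4 at fret 12 → F♯5 (MIDI 78); E3 at fret 4 → G♯3 (MIDI 56).
78 − 56 = 22, so the two pitches are 22 semitones apart, with F♯5 the higher.

22 semitones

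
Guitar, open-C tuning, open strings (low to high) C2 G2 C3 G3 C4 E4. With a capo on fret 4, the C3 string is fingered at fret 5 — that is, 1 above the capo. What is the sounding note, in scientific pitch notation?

F3

The capo raises the open C3 by 4 semitones to E3; fretting 1 more gives C3 + 4 + 1 = C3 + 5 semitones = F3.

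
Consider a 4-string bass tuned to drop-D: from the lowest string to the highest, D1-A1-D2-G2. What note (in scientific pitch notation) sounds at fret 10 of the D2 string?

D2 is MIDI 38. Adding 10 gives 48, which is C3.

C3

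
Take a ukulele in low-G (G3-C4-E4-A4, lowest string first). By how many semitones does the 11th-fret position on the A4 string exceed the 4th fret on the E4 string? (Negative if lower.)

12 semitones

A4 at fret 11 → G#5 (MIDI 80); E4 at fret 4 → G#4 (MIDI 68).
80 − 68 = 12, so the two pitches are 12 semitones apart.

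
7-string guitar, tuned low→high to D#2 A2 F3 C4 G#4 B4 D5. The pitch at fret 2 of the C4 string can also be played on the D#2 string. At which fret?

23

C4 at fret 2 is C4 + 2 semitones = D4.
The open D#2 string is 21 semitones below the open C4, so the same pitch on the D#2 string lies at fret 2 + 21 = 23.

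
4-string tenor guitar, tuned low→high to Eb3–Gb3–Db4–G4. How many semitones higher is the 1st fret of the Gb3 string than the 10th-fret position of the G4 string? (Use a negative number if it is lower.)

-22 semitones

Gb3 at fret 1 → G3 (MIDI 55); G4 at fret 10 → F5 (MIDI 77).
55 − 77 = -22, so the two pitches are 22 semitones apart.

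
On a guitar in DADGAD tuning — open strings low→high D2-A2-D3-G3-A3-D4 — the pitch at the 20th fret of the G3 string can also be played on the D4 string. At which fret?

Fret 20 on G3 is MIDI 55 + 20 = 75 (D♯5). On the D4 string (open MIDI 62), that pitch is 75 − 62 = fret 13.

13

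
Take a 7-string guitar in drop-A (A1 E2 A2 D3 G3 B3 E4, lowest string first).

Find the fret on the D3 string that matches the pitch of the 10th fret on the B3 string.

B3 at fret 10 is B3 + 10 semitones = A4.
The open D3 string is 9 semitones below the open B3, so the same pitch on the D3 string lies at fret 10 + 9 = 19.

19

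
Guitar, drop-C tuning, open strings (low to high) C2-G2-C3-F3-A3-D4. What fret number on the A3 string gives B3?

2

B3 is 2 semitones above the open A3 (A–A#–B), so it sits at fret 2.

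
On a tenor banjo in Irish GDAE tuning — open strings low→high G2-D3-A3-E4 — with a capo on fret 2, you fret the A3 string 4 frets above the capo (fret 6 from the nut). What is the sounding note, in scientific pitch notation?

D#4

The capo raises the open A3 by 2 semitones to B3; fretting 4 more gives A3 + 2 + 4 = A3 + 6 semitones = D#4.
(Also written Eb.)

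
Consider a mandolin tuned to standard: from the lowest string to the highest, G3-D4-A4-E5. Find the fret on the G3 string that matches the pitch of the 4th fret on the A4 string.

A4 at fret 4 is A4 + 4 semitones = C♯5.
The open G3 string is 14 semitones below the open A4, so the same pitch on the G3 string lies at fret 4 + 14 = 18.

18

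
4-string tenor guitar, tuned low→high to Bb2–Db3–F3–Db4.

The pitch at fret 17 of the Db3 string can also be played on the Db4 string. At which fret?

Fret 17 on Db3 is MIDI 49 + 17 = 66 (Gb4). On the Db4 string (open MIDI 61), that pitch is 66 − 61 = fret 5.

5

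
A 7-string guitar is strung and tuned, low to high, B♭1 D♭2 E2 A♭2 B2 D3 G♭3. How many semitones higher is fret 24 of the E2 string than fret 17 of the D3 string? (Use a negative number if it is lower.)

-3 semitones

E2 at fret 24 → E4 (MIDI 64); D3 at fret 17 → G4 (MIDI 67).
64 − 67 = -3, so the two pitches are 3 semitones apart.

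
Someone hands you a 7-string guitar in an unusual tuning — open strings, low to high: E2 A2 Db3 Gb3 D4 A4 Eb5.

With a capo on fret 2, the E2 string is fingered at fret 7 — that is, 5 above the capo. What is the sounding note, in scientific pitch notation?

B2

The capo raises the open E2 by 2 semitones to Gb2; fretting 5 more gives E2 + 2 + 5 = E2 + 7 semitones = B2.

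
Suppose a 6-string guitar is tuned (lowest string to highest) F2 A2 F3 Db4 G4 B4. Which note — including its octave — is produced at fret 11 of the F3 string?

Each fret is one semitone, so F3 + 11 = E4.

E4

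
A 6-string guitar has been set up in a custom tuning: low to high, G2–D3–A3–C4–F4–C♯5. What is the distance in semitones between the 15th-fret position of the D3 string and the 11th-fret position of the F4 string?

D3 at fret 15 → F4 (MIDI 65); F4 at fret 11 → E5 (MIDI 76).
65 − 76 = -11, so the two pitches are 11 semitones apart, with E5 the higher.

11 semitones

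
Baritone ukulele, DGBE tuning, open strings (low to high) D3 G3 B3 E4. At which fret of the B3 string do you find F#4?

F#4 is 7 semitones above the open B3 (B–C–C#–D–D#–E–F–F#), so it sits at fret 7.

7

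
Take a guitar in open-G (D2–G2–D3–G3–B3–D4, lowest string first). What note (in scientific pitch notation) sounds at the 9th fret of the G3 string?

Each fret is one semitone, so G3 + 9 = E4.

E4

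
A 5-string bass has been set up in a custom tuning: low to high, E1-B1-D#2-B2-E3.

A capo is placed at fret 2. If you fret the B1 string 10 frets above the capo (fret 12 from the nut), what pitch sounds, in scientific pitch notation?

B2

The capo raises the open B1 by 2 semitones to C#2; fretting 10 more gives B1 + 2 + 10 = B1 + 12 semitones = B2.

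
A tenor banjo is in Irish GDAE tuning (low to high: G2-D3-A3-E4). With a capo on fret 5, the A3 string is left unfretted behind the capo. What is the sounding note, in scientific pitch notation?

The capo raises the open A3 by 5 semitones to D4; fretting 0 more gives A3 + 5 + 0 = A3 + 5 semitones = D4.

D4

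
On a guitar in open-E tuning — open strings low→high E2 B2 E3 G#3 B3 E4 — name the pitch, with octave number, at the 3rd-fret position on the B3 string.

D4

The open B3 string plus 3 semitones: B–C–C#–D.
The walk passes from B into C once, so the octave number goes from 3 to 4.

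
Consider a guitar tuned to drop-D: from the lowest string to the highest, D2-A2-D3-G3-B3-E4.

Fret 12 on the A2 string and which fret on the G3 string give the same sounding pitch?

2

Fret 12 on A2 is MIDI 45 + 12 = 57 (A3). On the G3 string (open MIDI 55), that pitch is 57 − 55 = fret 2.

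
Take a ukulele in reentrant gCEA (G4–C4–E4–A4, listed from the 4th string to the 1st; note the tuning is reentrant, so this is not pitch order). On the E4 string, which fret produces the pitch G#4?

4

G#4 is 4 semitones above the open E4 (E–F–F#–G–G#), so it sits at fret 4.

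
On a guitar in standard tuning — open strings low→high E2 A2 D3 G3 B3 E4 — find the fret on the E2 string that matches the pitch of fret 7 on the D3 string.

D3 at fret 7 is D3 + 7 semitones = A3.
The open E2 string is 10 semitones below the open D3, so the same pitch on the E2 string lies at fret 7 + 10 = 17.

17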